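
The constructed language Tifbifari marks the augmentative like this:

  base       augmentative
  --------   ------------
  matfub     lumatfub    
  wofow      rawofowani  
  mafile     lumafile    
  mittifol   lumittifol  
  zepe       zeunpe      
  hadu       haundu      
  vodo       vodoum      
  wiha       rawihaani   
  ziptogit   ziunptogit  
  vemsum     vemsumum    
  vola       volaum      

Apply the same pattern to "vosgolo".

vola and wiha both end in -a yet inflect differently (volaum, rawihaani), so the final letter is not what conditions the rule; the first letter is.
"vosgolo" begins with v-. The stems beginning with v- (vemsum → vemsumum, vodo → vodoum, vola → volaum) add -um.
So vosgolo → vosgoloum.

vosgoloum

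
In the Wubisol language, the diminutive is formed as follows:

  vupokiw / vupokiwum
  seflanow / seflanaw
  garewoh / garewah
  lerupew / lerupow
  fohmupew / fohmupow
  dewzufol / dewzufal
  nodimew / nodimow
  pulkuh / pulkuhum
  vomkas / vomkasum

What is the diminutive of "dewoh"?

dewah

"dewoh" has last vowel 'o'. The stems whose last vowel is 'o' (garewoh → garewah, dewzufol → dewzufal, seflanow → seflanaw) change the last vowel to 'a'.
So dewoh → dewah.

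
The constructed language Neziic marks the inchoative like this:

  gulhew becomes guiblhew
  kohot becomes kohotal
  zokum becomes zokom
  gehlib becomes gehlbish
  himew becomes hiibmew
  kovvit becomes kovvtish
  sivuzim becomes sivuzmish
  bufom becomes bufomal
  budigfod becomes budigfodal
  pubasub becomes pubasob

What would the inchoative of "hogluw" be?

hoglow

sivuzim and bufom both end in -m yet inflect differently (sivuzmish, bufomal), so the final letter is not what conditions the rule; the last vowel is.
"hogluw" has last vowel 'u'. The stems whose last vowel is 'u' (pubasub → pubasob, zokum → zokom) change the last vowel to 'o'.
The other patterns: stems whose last vowel is 'i' delete the last vowel and add -ish; stems whose last vowel is 'e' insert -ib- after the first vowel; stems whose last vowel is 'o' add -al.
So hogluw → hoglow.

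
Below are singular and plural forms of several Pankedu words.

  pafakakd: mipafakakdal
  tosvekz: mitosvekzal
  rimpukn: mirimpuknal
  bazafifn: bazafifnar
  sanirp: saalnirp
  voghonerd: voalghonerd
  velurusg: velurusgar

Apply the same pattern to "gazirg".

gaalzirg

"gazirg" has second-to-last letter 'r'. The stems whose second-to-last letter is 'r' (sanirp → saalnirp, voghonerd → voalghonerd) insert -al- after the first vowel.
So gazirg → gaalzirg.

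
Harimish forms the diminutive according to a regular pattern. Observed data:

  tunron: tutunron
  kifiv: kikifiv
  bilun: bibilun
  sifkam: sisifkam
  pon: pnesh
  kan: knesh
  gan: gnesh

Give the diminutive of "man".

mnesh

tunron and pon both end in -n yet inflect differently (tutunron, pnesh), so the final letter is not what conditions the rule; the number of vowels is.
"man" has 1 vowel. The stems with 1 vowel (pon → pnesh, kan → knesh, gan → gnesh) delete the last vowel and add -esh.
The other pattern: stems with 2 vowels repeat the first consonant+vowel as a prefix.
So man → mnesh.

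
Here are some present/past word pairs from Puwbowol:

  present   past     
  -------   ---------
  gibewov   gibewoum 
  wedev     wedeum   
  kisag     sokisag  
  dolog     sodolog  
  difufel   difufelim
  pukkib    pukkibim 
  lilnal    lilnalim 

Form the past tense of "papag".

sopapag

"papag" ends in -g. The stems ending in -g (kisag → sokisag, dolog → sodolog) add the prefix so-.
So papag → sopapag.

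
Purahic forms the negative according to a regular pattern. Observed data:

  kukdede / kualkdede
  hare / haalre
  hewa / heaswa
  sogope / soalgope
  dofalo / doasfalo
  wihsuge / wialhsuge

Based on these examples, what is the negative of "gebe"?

gealbe

"gebe" ends in -e. The stems ending in -e (sogope → soalgope, kukdede → kualkdede, wihsuge → wialhsuge) insert -al- after the first vowel.
The other pattern: stems ending in -a or -o insert -as- after the first vowel.
So gebe → gealbe.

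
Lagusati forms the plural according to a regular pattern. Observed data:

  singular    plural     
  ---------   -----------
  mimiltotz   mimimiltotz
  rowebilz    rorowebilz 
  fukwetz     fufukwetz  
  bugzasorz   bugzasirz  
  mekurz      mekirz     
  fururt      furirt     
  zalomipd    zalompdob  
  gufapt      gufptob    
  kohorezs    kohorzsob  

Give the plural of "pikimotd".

mimiltotz and bugzasorz both end in -z yet inflect differently (mimimiltotz, bugzasirz), so the final letter is not what conditions the rule; the second-to-last letter is.
"pikimotd" has second-to-last letter 't'. The stems whose second-to-last letter is 't' (mimiltotz → mimimiltotz, fukwetz → fufukwetz) repeat the first consonant+vowel as a prefix.
The other patterns: stems whose second-to-last letter is 'r' change the last vowel to 'i'; stems whose second-to-last letter is 'p' or 'z' delete the last vowel and add -ob.
So pikimotd → pipikimotd.

pipikimotd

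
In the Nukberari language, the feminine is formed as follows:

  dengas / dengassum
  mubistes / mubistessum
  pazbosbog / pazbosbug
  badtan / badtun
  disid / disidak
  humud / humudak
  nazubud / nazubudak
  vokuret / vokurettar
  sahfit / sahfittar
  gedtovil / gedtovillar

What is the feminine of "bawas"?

bawassum

dengas and badtan both have last vowel 'a' yet inflect differently (dengassum, badtun), so the last vowel is not what conditions the rule; the final letter is.
"bawas" ends in -s. The stems ending in -s (dengas → dengassum, mubistes → mubistessum) double the final consonant and add -um.
The other patterns: stems ending in -g or -n change the last vowel to 'u'; stems ending in -d add -ak; stems ending in -l or -t double the final consonant and add -ar.
So bawas → bawassum.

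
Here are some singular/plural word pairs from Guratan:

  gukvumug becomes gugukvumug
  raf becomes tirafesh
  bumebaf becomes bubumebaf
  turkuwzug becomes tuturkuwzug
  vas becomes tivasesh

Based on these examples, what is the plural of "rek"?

tirekesh

raf and bumebaf both end in -f yet inflect differently (tirafesh, bubumebaf), so the final letter is not what conditions the rule; the number of vowels is.
"rek" has 1 vowel. The stems with 1 vowel (raf → tirafesh, vas → tivasesh) add ti- … -esh around the stem.
So rek → tirekesh.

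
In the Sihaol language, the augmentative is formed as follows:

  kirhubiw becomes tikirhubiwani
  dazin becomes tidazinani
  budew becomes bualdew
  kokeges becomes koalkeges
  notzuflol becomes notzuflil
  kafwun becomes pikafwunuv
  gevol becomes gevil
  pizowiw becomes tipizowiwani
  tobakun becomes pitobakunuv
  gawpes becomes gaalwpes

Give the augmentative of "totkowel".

dazin and tobakun both end in -n yet inflect differently (tidazinani, pitobakunuv), so the final letter is not what conditions the rule; the last vowel is.
"totkowel" has last vowel 'e'. The stems whose last vowel is 'e' (budew → bualdew, kokeges → koalkeges, gawpes → gaalwpes) insert -al- after the first vowel.
So totkowel → toaltkowel.

toaltkowel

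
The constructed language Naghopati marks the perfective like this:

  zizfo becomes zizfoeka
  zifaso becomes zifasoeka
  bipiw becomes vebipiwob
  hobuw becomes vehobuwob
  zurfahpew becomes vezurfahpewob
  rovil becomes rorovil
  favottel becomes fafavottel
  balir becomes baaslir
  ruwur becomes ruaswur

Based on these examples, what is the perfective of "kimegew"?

bipiw and rovil both have last vowel 'i' yet inflect differently (vebipiwob, rorovil), so the last vowel is not what conditions the rule; the final letter is.
"kimegew" ends in -w. The stems ending in -w (bipiw → vebipiwob, hobuw → vehobuwob, zurfahpew → vezurfahpewob) add ve- … -ob around the stem.
The other patterns: stems ending in -o add -eka; stems ending in -l repeat the first consonant+vowel as a prefix; stems ending in -r insert -as- after the first vowel.
So kimegew → vekimegewob.

vekimegewob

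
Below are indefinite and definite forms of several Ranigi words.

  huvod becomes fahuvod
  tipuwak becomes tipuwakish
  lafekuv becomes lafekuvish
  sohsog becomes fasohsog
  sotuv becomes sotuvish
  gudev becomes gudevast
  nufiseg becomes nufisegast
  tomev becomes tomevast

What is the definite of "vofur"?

vofurish

tomev and sotuv both end in -v yet inflect differently (tomevast, sotuvish), so the final letter is not what conditions the rule; the last vowel is.
"vofur" has last vowel 'u'. The stems whose last vowel is 'u' (sotuv → sotuvish, lafekuv → lafekuvish) add -ish.
The other patterns: stems whose last vowel is 'e' add -ast; stems whose last vowel is 'o' add the prefix fa-.
So vofur → vofurish.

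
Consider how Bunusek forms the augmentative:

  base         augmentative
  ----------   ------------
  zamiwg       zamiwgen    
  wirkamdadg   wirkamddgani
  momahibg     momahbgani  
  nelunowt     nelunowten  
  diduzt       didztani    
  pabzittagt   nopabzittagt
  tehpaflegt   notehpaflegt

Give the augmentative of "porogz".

"porogz" has second-to-last letter 'g'. The stems whose second-to-last letter is 'g' (tehpaflegt → notehpaflegt, pabzittagt → nopabzittagt) add the prefix no-.
So porogz → noporogz.

noporogz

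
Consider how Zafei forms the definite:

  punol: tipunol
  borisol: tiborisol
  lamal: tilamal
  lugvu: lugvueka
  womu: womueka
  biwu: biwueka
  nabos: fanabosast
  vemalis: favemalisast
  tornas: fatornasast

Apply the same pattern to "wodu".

punol and nabos both have last vowel 'o' yet inflect differently (tipunol, fanabosast), so the last vowel is not what conditions the rule; the final letter is.
"wodu" ends in -u. The stems ending in -u (lugvu → lugvueka, womu → womueka, biwu → biwueka) add -eka.
So wodu → wodueka.

wodueka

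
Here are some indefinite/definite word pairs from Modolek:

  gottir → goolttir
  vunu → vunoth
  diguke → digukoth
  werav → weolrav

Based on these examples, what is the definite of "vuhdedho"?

vunu and gottir both have 2 vowels yet inflect differently (vunoth, goolttir), so the number of vowels is not what conditions the rule; whether the stem ends in a vowel or a consonant is.
"vuhdedho" ends in a vowel. The stems ending in a vowel (diguke → digukoth, vunu → vunoth) drop the final letter and add -oth.
So vuhdedho → vuhdedhoth.

vuhdedhoth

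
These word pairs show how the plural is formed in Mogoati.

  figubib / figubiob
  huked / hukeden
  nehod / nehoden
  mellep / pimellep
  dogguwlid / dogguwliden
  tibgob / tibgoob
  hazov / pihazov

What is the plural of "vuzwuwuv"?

pivuzwuwuv

"vuzwuwuv" ends in -v. The one such stem in the data (hazov → pihazov) adds the prefix pi-, so the same rule applies.
So vuzwuwuv → pivuzwuwuv.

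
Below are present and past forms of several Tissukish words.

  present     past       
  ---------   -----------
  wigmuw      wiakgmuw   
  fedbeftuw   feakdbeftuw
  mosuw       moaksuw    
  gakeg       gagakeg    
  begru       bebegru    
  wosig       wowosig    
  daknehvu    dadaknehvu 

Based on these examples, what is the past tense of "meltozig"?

memeltozig

"meltozig" ends in -g. The stems ending in -g (gakeg → gagakeg, wosig → wowosig) repeat the first consonant+vowel as a prefix.
The other pattern: stems ending in -w insert -ak- after the first vowel.
So meltozig → memeltozig.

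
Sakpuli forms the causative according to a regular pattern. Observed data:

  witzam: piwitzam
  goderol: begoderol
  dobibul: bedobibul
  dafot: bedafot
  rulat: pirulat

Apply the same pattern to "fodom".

rulat and dafot both end in -t yet inflect differently (pirulat, bedafot), so the final letter is not what conditions the rule; the last vowel is.
"fodom" has last vowel 'o'. The stems whose last vowel is 'o' (dafot → bedafot, goderol → begoderol) add the prefix be-.
The other pattern: stems whose last vowel is 'a' add the prefix pi-.
So fodom → befodom.

befodom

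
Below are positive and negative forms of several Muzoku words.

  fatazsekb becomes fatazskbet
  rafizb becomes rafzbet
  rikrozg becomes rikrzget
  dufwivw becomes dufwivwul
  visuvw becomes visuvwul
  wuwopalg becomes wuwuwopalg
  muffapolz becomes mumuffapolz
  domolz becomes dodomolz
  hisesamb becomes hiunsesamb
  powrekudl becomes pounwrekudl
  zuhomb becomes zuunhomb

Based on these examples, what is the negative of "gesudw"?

rikrozg and wuwopalg both end in -g yet inflect differently (rikrzget, wuwuwopalg), so the final letter is not what conditions the rule; the second-to-last letter is.
"gesudw" has second-to-last letter 'd'. The one such stem in the data (powrekudl → pounwrekudl) inserts -un- after the first vowel (as do hisesamb, zuhomb), so the same rule applies.
The other patterns: stems whose second-to-last letter is 'k' or 'z' delete the last vowel and add -et; stems whose second-to-last letter is 'v' add -ul; stems whose second-to-last letter is 'l' repeat the first consonant+vowel as a prefix.
So gesudw → geunsudw.

geunsudw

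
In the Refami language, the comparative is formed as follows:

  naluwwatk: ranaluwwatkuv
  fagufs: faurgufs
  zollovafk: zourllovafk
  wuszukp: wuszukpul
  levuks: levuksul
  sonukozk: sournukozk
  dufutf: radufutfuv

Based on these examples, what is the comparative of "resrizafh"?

reursrizafh

"resrizafh" has second-to-last letter 'f'. The stems whose second-to-last letter is 'f' (fagufs → faurgufs, zollovafk → zourllovafk) insert -ur- after the first vowel.
So resrizafh → reursrizafh.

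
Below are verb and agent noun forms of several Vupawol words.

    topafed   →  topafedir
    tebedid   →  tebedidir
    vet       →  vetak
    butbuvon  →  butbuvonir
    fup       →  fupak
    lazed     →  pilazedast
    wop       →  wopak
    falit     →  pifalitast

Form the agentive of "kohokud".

vet and falit both end in -t yet inflect differently (vetak, pifalitast), so the final letter is not what conditions the rule; the number of vowels is.
"kohokud" has 3 vowels. The stems with 3 vowels (tebedid → tebedidir, topafed → topafedir, butbuvon → butbuvonir) add -ir.
So kohokud → kohokudir.

kohokudir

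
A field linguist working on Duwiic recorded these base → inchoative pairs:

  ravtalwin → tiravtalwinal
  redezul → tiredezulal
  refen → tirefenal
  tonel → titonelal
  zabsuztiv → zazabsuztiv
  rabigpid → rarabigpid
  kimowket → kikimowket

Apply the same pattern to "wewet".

wewewet

ravtalwin and zabsuztiv both have last vowel 'i' yet inflect differently (tiravtalwinal, zazabsuztiv), so the last vowel is not what conditions the rule; the final letter is.
"wewet" ends in -t. The one such stem in the data (kimowket → kikimowket) repeats the first consonant+vowel as a prefix (as do zabsuztiv, rabigpid), so the same rule applies.
The other pattern: stems ending in -l or -n add ti- … -al around the stem.
So wewet → wewewet.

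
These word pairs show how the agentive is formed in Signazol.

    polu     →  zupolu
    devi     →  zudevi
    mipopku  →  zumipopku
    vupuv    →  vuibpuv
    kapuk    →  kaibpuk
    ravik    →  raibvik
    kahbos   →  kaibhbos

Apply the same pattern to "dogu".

"dogu" ends in a vowel. The stems ending in a vowel (polu → zupolu, devi → zudevi, mipopku → zumipopku) add the prefix zu-.
So dogu → zudogu.

zudogu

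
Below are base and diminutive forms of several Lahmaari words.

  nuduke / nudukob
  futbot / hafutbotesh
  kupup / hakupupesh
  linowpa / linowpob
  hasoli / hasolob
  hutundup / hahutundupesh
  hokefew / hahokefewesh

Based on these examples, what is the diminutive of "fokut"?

hokefew and nuduke both have last vowel 'e' yet inflect differently (hahokefewesh, nudukob), so the last vowel is not what conditions the rule; whether the stem ends in a vowel or a consonant is.
"fokut" ends in a consonant. The stems ending in a consonant (futbot → hafutbotesh, hutundup → hahutundupesh, hokefew → hahokefewesh) add ha- … -esh around the stem.
So fokut → hafokutesh.

hafokutesh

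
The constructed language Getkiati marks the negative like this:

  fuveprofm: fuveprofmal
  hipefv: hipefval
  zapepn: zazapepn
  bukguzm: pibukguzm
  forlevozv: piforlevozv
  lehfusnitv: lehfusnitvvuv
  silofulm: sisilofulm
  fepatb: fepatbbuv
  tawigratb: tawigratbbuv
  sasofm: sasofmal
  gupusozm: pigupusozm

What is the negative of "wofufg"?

wofufgal

hipefv and lehfusnitv both end in -v yet inflect differently (hipefval, lehfusnitvvuv), so the final letter is not what conditions the rule; the second-to-last letter is.
"wofufg" has second-to-last letter 'f'. The stems whose second-to-last letter is 'f' (fuveprofm → fuveprofmal, hipefv → hipefval, sasofm → sasofmal) add -al.
So wofufg → wofufgal.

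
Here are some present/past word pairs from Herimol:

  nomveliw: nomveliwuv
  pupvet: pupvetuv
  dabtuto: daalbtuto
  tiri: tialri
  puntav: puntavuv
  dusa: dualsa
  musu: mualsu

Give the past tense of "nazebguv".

nazebguvuv

tiri and nomveliw both have last vowel 'i' yet inflect differently (tialri, nomveliwuv), so the last vowel is not what conditions the rule; whether the stem ends in a vowel or a consonant is.
"nazebguv" ends in a consonant. The stems ending in a consonant (nomveliw → nomveliwuv, puntav → puntavuv, pupvet → pupvetuv) add -uv.
So nazebguv → nazebguvuv.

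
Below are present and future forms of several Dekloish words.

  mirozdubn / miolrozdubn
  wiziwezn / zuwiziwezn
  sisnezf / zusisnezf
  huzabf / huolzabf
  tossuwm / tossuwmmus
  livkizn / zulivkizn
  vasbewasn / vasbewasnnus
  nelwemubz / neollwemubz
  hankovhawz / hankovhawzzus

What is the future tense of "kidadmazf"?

zukidadmazf

mirozdubn and wiziwezn both end in -n yet inflect differently (miolrozdubn, zuwiziwezn), so the final letter is not what conditions the rule; the second-to-last letter is.
"kidadmazf" has second-to-last letter 'z'. The stems whose second-to-last letter is 'z' (wiziwezn → zuwiziwezn, livkizn → zulivkizn, sisnezf → zusisnezf) add the prefix zu-.
So kidadmazf → zukidadmazf.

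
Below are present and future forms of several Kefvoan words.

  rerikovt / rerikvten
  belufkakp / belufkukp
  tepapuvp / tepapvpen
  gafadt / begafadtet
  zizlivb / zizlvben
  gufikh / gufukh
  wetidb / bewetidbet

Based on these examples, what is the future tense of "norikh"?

tepapuvp and belufkakp both end in -p yet inflect differently (tepapvpen, belufkukp), so the final letter is not what conditions the rule; the second-to-last letter is.
"norikh" has second-to-last letter 'k'. The stems whose second-to-last letter is 'k' (gufikh → gufukh, belufkakp → belufkukp) change the last vowel to 'u'.
So norikh → norukh.

norukh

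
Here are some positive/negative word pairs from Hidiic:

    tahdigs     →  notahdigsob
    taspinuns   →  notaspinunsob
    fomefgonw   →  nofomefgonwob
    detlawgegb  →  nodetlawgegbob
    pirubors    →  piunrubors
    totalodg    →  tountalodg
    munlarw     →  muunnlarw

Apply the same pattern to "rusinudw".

"rusinudw" has second-to-last letter 'd'. The one such stem in the data (totalodg → tountalodg) inserts -un- after the first vowel (as do pirubors, munlarw), so the same rule applies.
The other pattern: stems whose second-to-last letter is 'g' or 'n' add no- … -ob around the stem.
So rusinudw → ruunsinudw.

ruunsinudw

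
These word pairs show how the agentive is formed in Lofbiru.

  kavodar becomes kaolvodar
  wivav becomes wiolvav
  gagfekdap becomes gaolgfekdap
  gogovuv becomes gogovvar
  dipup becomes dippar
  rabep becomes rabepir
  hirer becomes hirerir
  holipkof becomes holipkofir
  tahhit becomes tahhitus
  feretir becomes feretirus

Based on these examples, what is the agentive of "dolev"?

"dolev" has last vowel 'e'. The stems whose last vowel is 'e' (rabep → rabepir, hirer → hirerir) add -ir.
So dolev → dolevir.

dolevir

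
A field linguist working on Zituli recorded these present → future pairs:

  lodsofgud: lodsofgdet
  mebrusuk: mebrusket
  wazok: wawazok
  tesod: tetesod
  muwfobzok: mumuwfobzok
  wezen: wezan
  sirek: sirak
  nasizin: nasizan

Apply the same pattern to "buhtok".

mebrusuk and wazok both end in -k yet inflect differently (mebrusket, wawazok), so the final letter is not what conditions the rule; the last vowel is.
"buhtok" has last vowel 'o'. The stems whose last vowel is 'o' (wazok → wawazok, tesod → tetesod, muwfobzok → mumuwfobzok) repeat the first consonant+vowel as a prefix.
The other patterns: stems whose last vowel is 'u' delete the last vowel and add -et; stems whose last vowel is 'e' or 'i' change the last vowel to 'a'.
So buhtok → bubuhtok.

bubuhtok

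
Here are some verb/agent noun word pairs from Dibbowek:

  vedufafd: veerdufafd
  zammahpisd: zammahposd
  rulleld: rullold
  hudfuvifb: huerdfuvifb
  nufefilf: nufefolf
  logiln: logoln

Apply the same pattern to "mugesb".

vedufafd and rulleld both end in -d yet inflect differently (veerdufafd, rullold), so the final letter is not what conditions the rule; the second-to-last letter is.
"mugesb" has second-to-last letter 's'. The one such stem in the data (zammahpisd → zammahposd) changes the last vowel to 'o' (as do nufefilf, rulleld), so the same rule applies.
The other pattern: stems whose second-to-last letter is 'f' insert -er- after the first vowel.
So mugesb → mugosb.

mugosb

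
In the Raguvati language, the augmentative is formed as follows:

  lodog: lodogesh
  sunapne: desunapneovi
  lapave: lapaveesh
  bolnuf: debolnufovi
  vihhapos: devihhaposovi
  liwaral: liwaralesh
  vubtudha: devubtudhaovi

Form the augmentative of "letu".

"letu" begins with l-. The stems beginning with l- (lapave → lapaveesh, lodog → lodogesh, liwaral → liwaralesh) add -esh.
So letu → letuesh.

letuesh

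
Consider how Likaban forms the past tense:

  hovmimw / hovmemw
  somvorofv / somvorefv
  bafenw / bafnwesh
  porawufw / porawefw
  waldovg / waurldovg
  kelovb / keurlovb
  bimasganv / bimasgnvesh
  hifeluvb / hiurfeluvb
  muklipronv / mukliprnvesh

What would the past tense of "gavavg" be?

"gavavg" has second-to-last letter 'v'. The stems whose second-to-last letter is 'v' (kelovb → keurlovb, waldovg → waurldovg, hifeluvb → hiurfeluvb) insert -ur- after the first vowel.
The other patterns: stems whose second-to-last letter is 'n' delete the last vowel and add -esh; stems whose second-to-last letter is 'f' or 'm' change the last vowel to 'e'.
So gavavg → gaurvavg.

gaurvavg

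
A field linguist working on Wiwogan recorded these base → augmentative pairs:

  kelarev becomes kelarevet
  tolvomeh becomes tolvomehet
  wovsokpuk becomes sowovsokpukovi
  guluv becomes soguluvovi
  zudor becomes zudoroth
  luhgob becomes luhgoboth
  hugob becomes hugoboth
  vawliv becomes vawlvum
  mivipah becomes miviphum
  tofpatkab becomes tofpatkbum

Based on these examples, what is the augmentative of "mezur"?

somezurovi

"mezur" has last vowel 'u'. The stems whose last vowel is 'u' (wovsokpuk → sowovsokpukovi, guluv → soguluvovi) add so- … -ovi around the stem.
The other patterns: stems whose last vowel is 'e' add -et; stems whose last vowel is 'o' add -oth; stems whose last vowel is 'a' or 'i' delete the last vowel and add -um.
So mezur → somezurovi.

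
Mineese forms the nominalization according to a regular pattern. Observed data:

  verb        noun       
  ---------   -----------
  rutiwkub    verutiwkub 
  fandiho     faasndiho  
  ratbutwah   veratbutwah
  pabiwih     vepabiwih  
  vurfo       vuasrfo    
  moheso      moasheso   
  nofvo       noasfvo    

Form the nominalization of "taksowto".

taasksowto

moheso and rutiwkub both have 3 vowels yet inflect differently (moasheso, verutiwkub), so the number of vowels is not what conditions the rule; the final letter is.
"taksowto" ends in -o. The stems ending in -o (moheso → moasheso, vurfo → vuasrfo, fandiho → faasndiho) insert -as- after the first vowel.
So taksowto → taasksowto.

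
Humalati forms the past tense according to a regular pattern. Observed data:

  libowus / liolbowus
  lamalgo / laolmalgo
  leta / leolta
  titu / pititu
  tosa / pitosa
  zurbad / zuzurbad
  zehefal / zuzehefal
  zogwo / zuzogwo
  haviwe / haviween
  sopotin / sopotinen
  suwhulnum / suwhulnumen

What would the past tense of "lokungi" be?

loolkungi

leta and tosa both end in -a yet inflect differently (leolta, pitosa), so the final letter is not what conditions the rule; the first letter is.
"lokungi" begins with l-. The stems beginning with l- (libowus → liolbowus, lamalgo → laolmalgo, leta → leolta) insert -ol- after the first vowel.
The other patterns: stems beginning with t- add the prefix pi-; stems beginning with z- add the prefix zu-; stems beginning with h- or s- add -en.
So lokungi → loolkungi.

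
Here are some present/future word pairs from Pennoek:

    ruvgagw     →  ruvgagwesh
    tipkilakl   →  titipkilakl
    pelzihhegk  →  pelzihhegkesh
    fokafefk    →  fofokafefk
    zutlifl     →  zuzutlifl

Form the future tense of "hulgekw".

huhulgekw

pelzihhegk and fokafefk both end in -k yet inflect differently (pelzihhegkesh, fofokafefk), so the final letter is not what conditions the rule; the second-to-last letter is.
"hulgekw" has second-to-last letter 'k'. The one such stem in the data (tipkilakl → titipkilakl) repeats the first consonant+vowel as a prefix (as do zutlifl, fokafefk), so the same rule applies.
The other pattern: stems whose second-to-last letter is 'g' add -esh.
So hulgekw → huhulgekw.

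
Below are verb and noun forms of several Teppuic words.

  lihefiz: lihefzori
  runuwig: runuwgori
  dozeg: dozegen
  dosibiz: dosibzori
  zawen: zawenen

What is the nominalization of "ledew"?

dozeg and runuwig both end in -g yet inflect differently (dozegen, runuwgori), so the final letter is not what conditions the rule; the last vowel is.
"ledew" has last vowel 'e'. The stems whose last vowel is 'e' (zawen → zawenen, dozeg → dozegen) add -en.
The other pattern: stems whose last vowel is 'i' delete the last vowel and add -ori.
So ledew → ledewen.

ledewen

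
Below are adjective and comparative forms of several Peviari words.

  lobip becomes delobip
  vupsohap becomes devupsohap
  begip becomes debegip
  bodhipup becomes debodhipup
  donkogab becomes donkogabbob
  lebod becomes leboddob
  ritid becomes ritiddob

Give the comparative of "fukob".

vupsohap and donkogab both have last vowel 'a' yet inflect differently (devupsohap, donkogabbob), so the last vowel is not what conditions the rule; the final letter is.
"fukob" ends in -b. The one such stem in the data (donkogab → donkogabbob) doubles the final consonant and adds -ob (as do lebod, ritid), so the same rule applies.
So fukob → fukobbob.

fukobbob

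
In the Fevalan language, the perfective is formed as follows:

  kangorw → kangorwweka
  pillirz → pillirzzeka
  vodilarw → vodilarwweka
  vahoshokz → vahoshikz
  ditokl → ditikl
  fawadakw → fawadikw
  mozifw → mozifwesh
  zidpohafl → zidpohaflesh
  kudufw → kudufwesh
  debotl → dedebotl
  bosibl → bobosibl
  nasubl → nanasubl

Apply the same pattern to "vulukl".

"vulukl" has second-to-last letter 'k'. The stems whose second-to-last letter is 'k' (vahoshokz → vahoshikz, ditokl → ditikl, fawadakw → fawadikw) change the last vowel to 'i'.
The other patterns: stems whose second-to-last letter is 'r' double the final consonant and add -eka; stems whose second-to-last letter is 'f' add -esh; stems whose second-to-last letter is 'b' or 't' repeat the first consonant+vowel as a prefix.
So vulukl → vulikl.

vulikl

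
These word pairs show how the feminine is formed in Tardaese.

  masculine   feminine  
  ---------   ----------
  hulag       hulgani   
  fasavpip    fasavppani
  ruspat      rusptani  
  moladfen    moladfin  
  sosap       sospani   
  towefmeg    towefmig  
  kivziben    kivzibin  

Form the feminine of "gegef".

towefmeg and hulag both end in -g yet inflect differently (towefmig, hulgani), so the final letter is not what conditions the rule; the last vowel is.
"gegef" has last vowel 'e'. The stems whose last vowel is 'e' (towefmeg → towefmig, kivziben → kivzibin, moladfen → moladfin) change the last vowel to 'i'.
The other pattern: stems whose last vowel is 'a' or 'i' delete the last vowel and add -ani.
So gegef → gegif.

gegif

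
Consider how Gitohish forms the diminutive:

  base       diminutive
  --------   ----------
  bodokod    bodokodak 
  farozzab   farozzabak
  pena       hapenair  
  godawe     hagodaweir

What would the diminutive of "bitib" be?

farozzab and pena both have last vowel 'a' yet inflect differently (farozzabak, hapenair), so the last vowel is not what conditions the rule; whether the stem ends in a vowel or a consonant is.
"bitib" ends in a consonant. The stems ending in a consonant (bodokod → bodokodak, farozzab → farozzabak) add -ak.
The other pattern: stems ending in a vowel add ha- … -ir around the stem.
So bitib → bitibak.

bitibak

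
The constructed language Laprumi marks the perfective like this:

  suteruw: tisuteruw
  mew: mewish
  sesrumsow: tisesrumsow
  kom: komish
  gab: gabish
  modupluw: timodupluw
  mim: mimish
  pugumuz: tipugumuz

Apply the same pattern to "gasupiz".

modupluw and mew both end in -w yet inflect differently (timodupluw, mewish), so the final letter is not what conditions the rule; the number of vowels is.
"gasupiz" has 3 vowels. The stems with 3 vowels (modupluw → timodupluw, suteruw → tisuteruw, pugumuz → tipugumuz) add the prefix ti-.
The other pattern: stems with 1 vowel add -ish.
So gasupiz → tigasupiz.

tigasupiz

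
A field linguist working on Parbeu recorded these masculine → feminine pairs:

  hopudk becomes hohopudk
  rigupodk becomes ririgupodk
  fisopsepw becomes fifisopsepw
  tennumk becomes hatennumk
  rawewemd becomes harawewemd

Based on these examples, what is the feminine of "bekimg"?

habekimg

"bekimg" has second-to-last letter 'm'. The stems whose second-to-last letter is 'm' (tennumk → hatennumk, rawewemd → harawewemd) add the prefix ha-.
The other pattern: stems whose second-to-last letter is 'd' or 'p' repeat the first consonant+vowel as a prefix.
So bekimg → habekimg.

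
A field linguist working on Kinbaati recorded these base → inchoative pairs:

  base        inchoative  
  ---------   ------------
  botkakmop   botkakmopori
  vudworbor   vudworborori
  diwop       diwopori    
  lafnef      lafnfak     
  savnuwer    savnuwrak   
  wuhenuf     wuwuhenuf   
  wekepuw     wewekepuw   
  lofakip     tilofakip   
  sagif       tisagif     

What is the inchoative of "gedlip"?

tigedlip

vudworbor and savnuwer both end in -r yet inflect differently (vudworborori, savnuwrak), so the final letter is not what conditions the rule; the last vowel is.
"gedlip" has last vowel 'i'. The stems whose last vowel is 'i' (lofakip → tilofakip, sagif → tisagif) add the prefix ti-.
The other patterns: stems whose last vowel is 'o' add -ori; stems whose last vowel is 'e' delete the last vowel and add -ak; stems whose last vowel is 'u' repeat the first consonant+vowel as a prefix.
So gedlip → tigedlip.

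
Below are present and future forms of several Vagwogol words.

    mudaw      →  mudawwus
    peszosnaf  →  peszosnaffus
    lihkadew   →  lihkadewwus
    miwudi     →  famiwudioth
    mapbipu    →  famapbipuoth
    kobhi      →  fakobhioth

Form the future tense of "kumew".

kumewwus

mudaw and miwudi both begin with m- yet inflect differently (mudawwus, famiwudioth), so the first letter is not what conditions the rule; whether the stem ends in a vowel or a consonant is.
"kumew" ends in a consonant. The stems ending in a consonant (peszosnaf → peszosnaffus, mudaw → mudawwus, lihkadew → lihkadewwus) double the final consonant and add -us.
The other pattern: stems ending in a vowel add fa- … -oth around the stem.
So kumew → kumewwus.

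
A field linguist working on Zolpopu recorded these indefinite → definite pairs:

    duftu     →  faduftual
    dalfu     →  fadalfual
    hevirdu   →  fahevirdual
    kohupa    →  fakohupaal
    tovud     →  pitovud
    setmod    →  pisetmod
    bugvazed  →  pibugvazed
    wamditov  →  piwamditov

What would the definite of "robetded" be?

pirobetded

"robetded" ends in a consonant. The stems ending in a consonant (tovud → pitovud, setmod → pisetmod, bugvazed → pibugvazed) add the prefix pi-.
The other pattern: stems ending in a vowel add fa- … -al around the stem.
So robetded → pirobetded.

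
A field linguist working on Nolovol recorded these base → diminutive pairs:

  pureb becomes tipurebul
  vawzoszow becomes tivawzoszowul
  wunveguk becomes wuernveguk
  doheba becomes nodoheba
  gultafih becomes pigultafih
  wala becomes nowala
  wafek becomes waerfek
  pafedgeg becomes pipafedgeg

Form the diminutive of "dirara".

pafedgeg and wafek both have last vowel 'e' yet inflect differently (pipafedgeg, waerfek), so the last vowel is not what conditions the rule; the final letter is.
"dirara" ends in -a. The stems ending in -a (wala → nowala, doheba → nodoheba) add the prefix no-.
So dirara → nodirara.

nodirara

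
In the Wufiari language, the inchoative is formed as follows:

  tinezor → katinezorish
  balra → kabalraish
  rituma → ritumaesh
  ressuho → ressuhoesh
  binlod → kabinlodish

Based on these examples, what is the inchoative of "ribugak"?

ribugakesh

rituma and balra both end in -a yet inflect differently (ritumaesh, kabalraish), so the final letter is not what conditions the rule; the first letter is.
"ribugak" begins with r-. The stems beginning with r- (rituma → ritumaesh, ressuho → ressuhoesh) add -esh.
So ribugak → ribugakesh.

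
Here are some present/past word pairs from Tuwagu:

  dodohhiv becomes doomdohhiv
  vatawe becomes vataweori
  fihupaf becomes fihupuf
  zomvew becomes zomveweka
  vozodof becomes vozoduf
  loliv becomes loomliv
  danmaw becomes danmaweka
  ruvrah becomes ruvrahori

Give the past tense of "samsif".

"samsif" ends in -f. The stems ending in -f (fihupaf → fihupuf, vozodof → vozoduf) change the last vowel to 'u'.
The other patterns: stems ending in -v insert -om- after the first vowel; stems ending in -w add -eka; stems ending in -e or -h add -ori.
So samsif → samsuf.

samsuf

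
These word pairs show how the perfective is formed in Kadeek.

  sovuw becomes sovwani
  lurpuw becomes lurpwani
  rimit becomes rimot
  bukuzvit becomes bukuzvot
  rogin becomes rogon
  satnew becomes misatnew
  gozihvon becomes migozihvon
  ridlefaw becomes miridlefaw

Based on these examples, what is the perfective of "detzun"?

sovuw and satnew both end in -w yet inflect differently (sovwani, misatnew), so the final letter is not what conditions the rule; the last vowel is.
"detzun" has last vowel 'u'. The stems whose last vowel is 'u' (sovuw → sovwani, lurpuw → lurpwani) delete the last vowel and add -ani.
So detzun → detznani.

detznani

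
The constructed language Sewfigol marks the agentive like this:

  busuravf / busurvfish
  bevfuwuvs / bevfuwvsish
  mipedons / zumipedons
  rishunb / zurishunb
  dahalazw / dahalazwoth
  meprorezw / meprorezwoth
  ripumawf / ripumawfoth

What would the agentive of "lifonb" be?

zulifonb

bevfuwuvs and mipedons both end in -s yet inflect differently (bevfuwvsish, zumipedons), so the final letter is not what conditions the rule; the second-to-last letter is.
"lifonb" has second-to-last letter 'n'. The stems whose second-to-last letter is 'n' (mipedons → zumipedons, rishunb → zurishunb) add the prefix zu-.
The other patterns: stems whose second-to-last letter is 'v' delete the last vowel and add -ish; stems whose second-to-last letter is 'w' or 'z' add -oth.
So lifonb → zulifonb.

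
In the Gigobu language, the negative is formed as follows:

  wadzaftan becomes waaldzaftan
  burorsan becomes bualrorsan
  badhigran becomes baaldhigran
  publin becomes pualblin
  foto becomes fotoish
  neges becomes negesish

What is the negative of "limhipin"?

lialmhipin

publin and neges both have 2 vowels yet inflect differently (pualblin, negesish), so the number of vowels is not what conditions the rule; the final letter is.
"limhipin" ends in -n. The stems ending in -n (badhigran → baaldhigran, burorsan → bualrorsan, publin → pualblin) insert -al- after the first vowel.
The other pattern: stems ending in -o or -s add -ish.
So limhipin → lialmhipin.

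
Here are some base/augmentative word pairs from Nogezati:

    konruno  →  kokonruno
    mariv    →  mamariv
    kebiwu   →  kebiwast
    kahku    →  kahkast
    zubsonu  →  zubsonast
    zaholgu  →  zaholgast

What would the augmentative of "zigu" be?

zigast

kebiwu and konruno both begin with k- yet inflect differently (kebiwast, kokonruno), so the first letter is not what conditions the rule; the final letter is.
"zigu" ends in -u. The stems ending in -u (kebiwu → kebiwast, zaholgu → zaholgast, kahku → kahkast) drop the final letter and add -ast.
The other pattern: stems ending in -o or -v repeat the first consonant+vowel as a prefix.
So zigu → zigast.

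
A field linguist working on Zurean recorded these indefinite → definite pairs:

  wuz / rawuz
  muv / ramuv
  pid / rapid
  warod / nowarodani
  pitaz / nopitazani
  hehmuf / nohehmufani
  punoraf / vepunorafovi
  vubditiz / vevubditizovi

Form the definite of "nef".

pid and warod both end in -d yet inflect differently (rapid, nowarodani), so the final letter is not what conditions the rule; the number of vowels is.
"nef" has 1 vowel. The stems with 1 vowel (wuz → rawuz, muv → ramuv, pid → rapid) add the prefix ra-.
The other patterns: stems with 2 vowels add no- … -ani around the stem; stems with 3 vowels add ve- … -ovi around the stem.
So nef → ranef.

ranef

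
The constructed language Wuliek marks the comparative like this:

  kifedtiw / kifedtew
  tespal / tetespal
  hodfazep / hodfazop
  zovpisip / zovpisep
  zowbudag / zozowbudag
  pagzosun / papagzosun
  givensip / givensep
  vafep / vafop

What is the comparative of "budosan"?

hodfazep and zovpisip both end in -p yet inflect differently (hodfazop, zovpisep), so the final letter is not what conditions the rule; the last vowel is.
"budosan" has last vowel 'a'. The stems whose last vowel is 'a' (zowbudag → zozowbudag, tespal → tetespal) repeat the first consonant+vowel as a prefix.
So budosan → bubudosan.

bubudosan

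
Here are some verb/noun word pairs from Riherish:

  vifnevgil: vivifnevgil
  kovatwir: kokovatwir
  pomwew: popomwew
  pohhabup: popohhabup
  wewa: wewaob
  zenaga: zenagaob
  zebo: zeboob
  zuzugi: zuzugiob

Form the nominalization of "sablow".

sasablow

vifnevgil and zuzugi both have last vowel 'i' yet inflect differently (vivifnevgil, zuzugiob), so the last vowel is not what conditions the rule; whether the stem ends in a vowel or a consonant is.
"sablow" ends in a consonant. The stems ending in a consonant (vifnevgil → vivifnevgil, kovatwir → kokovatwir, pomwew → popomwew) repeat the first consonant+vowel as a prefix.
So sablow → sasablow.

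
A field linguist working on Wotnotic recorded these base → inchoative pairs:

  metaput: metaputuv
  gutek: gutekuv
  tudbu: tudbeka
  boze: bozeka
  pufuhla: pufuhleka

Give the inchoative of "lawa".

metaput and tudbu both have last vowel 'u' yet inflect differently (metaputuv, tudbeka), so the last vowel is not what conditions the rule; whether the stem ends in a vowel or a consonant is.
"lawa" ends in a vowel. The stems ending in a vowel (tudbu → tudbeka, boze → bozeka, pufuhla → pufuhleka) drop the final letter and add -eka.
The other pattern: stems ending in a consonant add -uv.
So lawa → laweka.

laweka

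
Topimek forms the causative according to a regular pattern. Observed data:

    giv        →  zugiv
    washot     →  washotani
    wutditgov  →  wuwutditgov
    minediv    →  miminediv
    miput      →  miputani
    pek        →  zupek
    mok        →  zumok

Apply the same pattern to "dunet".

dunetani

giv and wutditgov both end in -v yet inflect differently (zugiv, wuwutditgov), so the final letter is not what conditions the rule; the number of vowels is.
"dunet" has 2 vowels. The stems with 2 vowels (washot → washotani, miput → miputani) add -ani.
The other patterns: stems with 1 vowel add the prefix zu-; stems with 3 vowels repeat the first consonant+vowel as a prefix.
So dunet → dunetani.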